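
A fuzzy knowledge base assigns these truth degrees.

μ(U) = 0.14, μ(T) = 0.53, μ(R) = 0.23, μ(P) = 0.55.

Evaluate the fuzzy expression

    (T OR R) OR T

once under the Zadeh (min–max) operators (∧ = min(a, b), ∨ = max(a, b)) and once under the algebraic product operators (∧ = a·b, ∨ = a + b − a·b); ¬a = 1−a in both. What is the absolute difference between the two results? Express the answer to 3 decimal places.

0.300

Under Zadeh (min–max):
  T OR R = max(a, b) on (0.53, 0.23) = 0.53
  (T OR R) OR T = max(a, b) on (0.53, 0.53) = 0.53
  → value = 0.5300
Under algebraic product:
  T OR R = a + b − a·b on (0.5300, 0.2300) = 0.6381
  (T OR R) OR T = a + b − a·b on (0.6381, 0.5300) = 0.8299
  → value = 0.8299
|0.5300 − 0.8299| = 0.300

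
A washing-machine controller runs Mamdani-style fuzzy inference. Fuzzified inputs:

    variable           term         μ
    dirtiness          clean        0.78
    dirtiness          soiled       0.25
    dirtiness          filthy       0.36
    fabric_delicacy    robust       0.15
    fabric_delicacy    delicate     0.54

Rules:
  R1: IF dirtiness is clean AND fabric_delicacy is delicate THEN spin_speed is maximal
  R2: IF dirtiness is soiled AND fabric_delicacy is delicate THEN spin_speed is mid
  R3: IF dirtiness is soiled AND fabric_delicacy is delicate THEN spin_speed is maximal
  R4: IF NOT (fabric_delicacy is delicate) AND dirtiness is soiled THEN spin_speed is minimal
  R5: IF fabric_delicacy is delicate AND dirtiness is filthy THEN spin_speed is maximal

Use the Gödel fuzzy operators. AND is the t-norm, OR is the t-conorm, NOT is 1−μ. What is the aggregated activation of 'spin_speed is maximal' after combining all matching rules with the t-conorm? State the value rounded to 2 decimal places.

R1: clean=0.78, delicate=0.54; AND[min(a, b)] → w = 0.54
R2: soiled=0.25, delicate=0.54; AND[min(a, b)] → w = 0.25
R3: soiled=0.25, delicate=0.54; AND[min(a, b)] → w = 0.25
R4: ¬delicate=1−0.54=0.46, soiled=0.25; AND[min(a, b)] → w = 0.25
R5: delicate=0.54, filthy=0.36; AND[min(a, b)] → w = 0.36
Rules with consequent 'maximal': {R1, R3, R5} → strengths 0.54, 0.25, 0.36
Aggregate via t-conorm [max(a, b)]: 0.54

0.54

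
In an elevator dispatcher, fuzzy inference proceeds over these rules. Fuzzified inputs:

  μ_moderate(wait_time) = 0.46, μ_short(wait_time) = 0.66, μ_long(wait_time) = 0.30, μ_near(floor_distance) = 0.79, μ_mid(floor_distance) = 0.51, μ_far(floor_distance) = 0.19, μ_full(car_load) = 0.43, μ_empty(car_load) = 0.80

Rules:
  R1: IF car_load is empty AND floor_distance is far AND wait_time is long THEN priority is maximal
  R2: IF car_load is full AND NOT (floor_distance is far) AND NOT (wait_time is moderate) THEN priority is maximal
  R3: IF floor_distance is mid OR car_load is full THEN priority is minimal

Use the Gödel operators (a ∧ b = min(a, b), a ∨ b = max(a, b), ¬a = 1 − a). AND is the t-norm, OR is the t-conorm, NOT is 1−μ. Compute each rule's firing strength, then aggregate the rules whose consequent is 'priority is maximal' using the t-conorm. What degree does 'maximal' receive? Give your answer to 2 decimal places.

0.43

R1: empty=0.80, far=0.19, long=0.30; AND[min(a, b)] → w = 0.19
R2: full=0.43, ¬far=1−0.19=0.81, ¬moderate=1−0.46=0.54; AND[min(a, b)] → w = 0.43
R3: mid=0.51, full=0.43; OR[max(a, b)] → w = 0.51
Rules with consequent 'maximal': {R1, R2} → strengths 0.19, 0.43
Aggregate via t-conorm [max(a, b)]: 0.43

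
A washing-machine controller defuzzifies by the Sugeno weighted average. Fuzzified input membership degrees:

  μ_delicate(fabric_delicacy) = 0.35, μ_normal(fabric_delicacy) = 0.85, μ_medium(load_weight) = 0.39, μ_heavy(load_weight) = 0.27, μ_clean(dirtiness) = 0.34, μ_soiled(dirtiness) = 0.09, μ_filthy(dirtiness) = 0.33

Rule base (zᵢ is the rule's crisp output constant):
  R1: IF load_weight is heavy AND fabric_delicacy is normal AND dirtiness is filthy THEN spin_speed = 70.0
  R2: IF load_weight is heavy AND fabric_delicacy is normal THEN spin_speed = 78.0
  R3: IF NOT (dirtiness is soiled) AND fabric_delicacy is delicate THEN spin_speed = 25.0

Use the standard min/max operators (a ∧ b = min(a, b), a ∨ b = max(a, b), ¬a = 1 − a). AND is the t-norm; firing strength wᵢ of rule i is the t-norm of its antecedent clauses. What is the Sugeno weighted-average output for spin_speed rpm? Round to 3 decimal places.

R1 (z=70.0): heavy=0.27, normal=0.85, filthy=0.33; AND[min(a, b)] → w = 0.27
R2 (z=78.0): heavy=0.27, normal=0.85; AND[min(a, b)] → w = 0.27
R3 (z=25.0): ¬soiled=1−0.09=0.91, delicate=0.35; AND[min(a, b)] → w = 0.35
Weighted average = (0.27·70.0 + 0.27·78.0 + 0.35·25.0) / (0.27 + 0.27 + 0.35)
  = 48.7100 / 0.8900 = 54.730

54.730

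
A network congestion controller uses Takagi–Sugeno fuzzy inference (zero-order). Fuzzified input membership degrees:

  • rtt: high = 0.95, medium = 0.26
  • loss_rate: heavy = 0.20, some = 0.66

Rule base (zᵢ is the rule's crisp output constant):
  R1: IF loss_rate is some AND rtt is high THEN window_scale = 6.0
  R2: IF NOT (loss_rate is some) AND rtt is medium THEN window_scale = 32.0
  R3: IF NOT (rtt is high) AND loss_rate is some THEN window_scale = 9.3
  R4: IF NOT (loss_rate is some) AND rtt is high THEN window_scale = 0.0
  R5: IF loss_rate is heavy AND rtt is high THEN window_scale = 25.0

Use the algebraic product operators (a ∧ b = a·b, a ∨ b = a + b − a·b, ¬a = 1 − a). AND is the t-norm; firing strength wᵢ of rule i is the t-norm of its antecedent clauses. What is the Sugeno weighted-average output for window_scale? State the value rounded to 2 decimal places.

9.23

R1 (z=6.0): some=0.66, high=0.95; AND[a·b] → w = 0.6270
R2 (z=32.0): ¬some=1−0.66=0.34, medium=0.26; AND[a·b] → w = 0.0884
R3 (z=9.3): ¬high=1−0.95=0.05, some=0.66; AND[a·b] → w = 0.0330
R4 (z=0.0): ¬some=1−0.66=0.34, high=0.95; AND[a·b] → w = 0.3230
R5 (z=25.0): heavy=0.20, high=0.95; AND[a·b] → w = 0.1900
Weighted average = (0.6270·6.0 + 0.0884·32.0 + 0.0330·9.3 + 0.3230·0.0 + 0.1900·25.0) / (0.6270 + 0.0884 + 0.0330 + 0.3230 + 0.1900)
  = 11.6477 / 1.2614 = 9.23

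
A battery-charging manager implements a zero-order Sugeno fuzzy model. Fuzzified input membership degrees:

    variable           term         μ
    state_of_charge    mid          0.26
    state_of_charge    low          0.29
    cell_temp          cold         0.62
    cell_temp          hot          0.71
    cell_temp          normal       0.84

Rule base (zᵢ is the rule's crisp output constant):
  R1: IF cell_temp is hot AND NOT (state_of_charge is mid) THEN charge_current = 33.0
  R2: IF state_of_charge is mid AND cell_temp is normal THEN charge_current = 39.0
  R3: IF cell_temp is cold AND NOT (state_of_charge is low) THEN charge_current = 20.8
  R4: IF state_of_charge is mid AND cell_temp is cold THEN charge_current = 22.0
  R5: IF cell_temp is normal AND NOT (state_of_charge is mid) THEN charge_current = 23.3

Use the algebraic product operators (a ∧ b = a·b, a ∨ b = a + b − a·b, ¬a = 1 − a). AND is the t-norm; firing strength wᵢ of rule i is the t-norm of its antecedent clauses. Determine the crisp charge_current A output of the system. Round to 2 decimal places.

R1 (z=33.0): hot=0.71, ¬mid=1−0.26=0.74; AND[a·b] → w = 0.5254
R2 (z=39.0): mid=0.26, normal=0.84; AND[a·b] → w = 0.2184
R3 (z=20.8): cold=0.62, ¬low=1−0.29=0.71; AND[a·b] → w = 0.4402
R4 (z=22.0): mid=0.26, cold=0.62; AND[a·b] → w = 0.1612
R5 (z=23.3): normal=0.84, ¬mid=1−0.26=0.74; AND[a·b] → w = 0.6216
Weighted average = (0.5254·33.0 + 0.2184·39.0 + 0.4402·20.8 + 0.1612·22.0 + 0.6216·23.3) / (0.5254 + 0.2184 + 0.4402 + 0.1612 + 0.6216)
  = 53.0416 / 1.9668 = 26.97

26.97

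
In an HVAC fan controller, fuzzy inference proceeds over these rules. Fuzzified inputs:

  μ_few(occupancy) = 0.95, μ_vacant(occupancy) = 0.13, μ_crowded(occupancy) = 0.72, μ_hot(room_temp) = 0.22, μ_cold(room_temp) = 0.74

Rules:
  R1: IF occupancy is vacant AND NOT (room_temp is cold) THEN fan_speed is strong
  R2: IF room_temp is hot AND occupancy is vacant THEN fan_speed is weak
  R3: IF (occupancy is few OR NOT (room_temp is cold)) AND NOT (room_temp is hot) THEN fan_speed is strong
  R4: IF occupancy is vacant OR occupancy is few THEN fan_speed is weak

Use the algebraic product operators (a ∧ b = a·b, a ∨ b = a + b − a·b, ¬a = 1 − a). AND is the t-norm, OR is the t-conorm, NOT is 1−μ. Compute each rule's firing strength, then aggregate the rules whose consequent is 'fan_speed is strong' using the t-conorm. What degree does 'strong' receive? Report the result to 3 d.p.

R1: vacant=0.13, ¬cold=1−0.74=0.26; AND[a·b] → w = 0.0338
R2: hot=0.22, vacant=0.13; AND[a·b] → w = 0.0286
R3: (few=0.95 OR ¬cold=1−0.74=0.26) = 0.9630; AND[a·b] with ¬hot=1−0.22=0.78 → w = 0.7511
R4: vacant=0.13, few=0.95; OR[a + b − a·b] → w = 0.9565
Rules with consequent 'strong': {R1, R3} → strengths 0.0338, 0.7511
Aggregate via t-conorm [a + b − a·b]: 0.7596

0.760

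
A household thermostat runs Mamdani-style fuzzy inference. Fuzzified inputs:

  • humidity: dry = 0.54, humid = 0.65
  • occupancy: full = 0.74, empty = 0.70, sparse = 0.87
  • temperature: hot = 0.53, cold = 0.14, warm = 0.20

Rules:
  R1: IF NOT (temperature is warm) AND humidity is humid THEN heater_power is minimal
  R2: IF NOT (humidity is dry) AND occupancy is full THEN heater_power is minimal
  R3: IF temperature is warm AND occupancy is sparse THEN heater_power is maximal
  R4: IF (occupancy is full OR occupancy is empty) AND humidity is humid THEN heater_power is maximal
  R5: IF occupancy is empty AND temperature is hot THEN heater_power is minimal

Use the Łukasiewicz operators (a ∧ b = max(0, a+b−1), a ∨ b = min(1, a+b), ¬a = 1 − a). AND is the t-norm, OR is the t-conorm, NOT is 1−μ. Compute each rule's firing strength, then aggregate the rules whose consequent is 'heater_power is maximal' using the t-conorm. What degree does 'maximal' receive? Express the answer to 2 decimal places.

R1: ¬warm=1−0.20=0.80, humid=0.65; AND[max(0, a+b−1)] → w = 0.45
R2: ¬dry=1−0.54=0.46, full=0.74; AND[max(0, a+b−1)] → w = 0.20
R3: warm=0.20, sparse=0.87; AND[max(0, a+b−1)] → w = 0.07
R4: (full=0.74 OR empty=0.70) = 1.00; AND[max(0, a+b−1)] with humid=0.65 → w = 0.65
R5: empty=0.70, hot=0.53; AND[max(0, a+b−1)] → w = 0.23
Rules with consequent 'maximal': {R3, R4} → strengths 0.07, 0.65
Aggregate via t-conorm [min(1, a+b)]: 0.72

0.72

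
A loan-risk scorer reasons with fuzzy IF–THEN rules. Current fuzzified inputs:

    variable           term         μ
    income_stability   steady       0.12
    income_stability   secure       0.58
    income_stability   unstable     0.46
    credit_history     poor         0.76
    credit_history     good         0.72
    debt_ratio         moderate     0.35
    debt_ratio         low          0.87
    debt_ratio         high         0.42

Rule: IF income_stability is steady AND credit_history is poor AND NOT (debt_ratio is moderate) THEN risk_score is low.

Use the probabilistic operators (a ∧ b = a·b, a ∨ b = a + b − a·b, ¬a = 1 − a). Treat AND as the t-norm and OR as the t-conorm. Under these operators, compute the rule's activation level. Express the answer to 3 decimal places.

0.059

firing strength: steady=0.12, poor=0.76, ¬moderate=1−0.35=0.65; AND[a·b] → w = 0.0593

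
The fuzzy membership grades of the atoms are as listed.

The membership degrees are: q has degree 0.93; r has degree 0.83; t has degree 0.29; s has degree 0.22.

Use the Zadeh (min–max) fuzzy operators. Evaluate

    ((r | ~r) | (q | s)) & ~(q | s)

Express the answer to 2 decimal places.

~r = 1 − 0.83 = 0.17
r | ~r = max(a, b) on (0.83, 0.17) = 0.83
q | s = max(a, b) on (0.93, 0.22) = 0.93
(r | ~r) | (q | s) = max(a, b) on (0.83, 0.93) = 0.93
q | s = max(a, b) on (0.93, 0.22) = 0.93
~(q | s) = 1 − 0.93 = 0.07
((r | ~r) | (q | s)) & ~(q | s) = min(a, b) on (0.93, 0.07) = 0.07

0.07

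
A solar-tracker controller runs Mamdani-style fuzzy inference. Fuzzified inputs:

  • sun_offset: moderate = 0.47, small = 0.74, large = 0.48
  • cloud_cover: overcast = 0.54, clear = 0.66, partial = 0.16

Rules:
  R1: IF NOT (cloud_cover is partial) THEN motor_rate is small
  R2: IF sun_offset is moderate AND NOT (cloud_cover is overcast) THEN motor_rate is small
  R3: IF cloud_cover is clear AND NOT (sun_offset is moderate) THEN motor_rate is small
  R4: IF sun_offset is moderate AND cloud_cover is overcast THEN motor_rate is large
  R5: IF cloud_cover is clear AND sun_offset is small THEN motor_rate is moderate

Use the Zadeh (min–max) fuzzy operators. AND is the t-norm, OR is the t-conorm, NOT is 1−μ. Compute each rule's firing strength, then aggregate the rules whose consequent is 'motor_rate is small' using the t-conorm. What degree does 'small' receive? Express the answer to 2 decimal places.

R1: ¬partial=1−0.16=0.84 → w = 0.84
R2: moderate=0.47, ¬overcast=1−0.54=0.46; AND[min(a, b)] → w = 0.46
R3: clear=0.66, ¬moderate=1−0.47=0.53; AND[min(a, b)] → w = 0.53
R4: moderate=0.47, overcast=0.54; AND[min(a, b)] → w = 0.47
R5: clear=0.66, small=0.74; AND[min(a, b)] → w = 0.66
Rules with consequent 'small': {R1, R2, R3} → strengths 0.84, 0.46, 0.53
Aggregate via t-conorm [max(a, b)]: 0.84

0.84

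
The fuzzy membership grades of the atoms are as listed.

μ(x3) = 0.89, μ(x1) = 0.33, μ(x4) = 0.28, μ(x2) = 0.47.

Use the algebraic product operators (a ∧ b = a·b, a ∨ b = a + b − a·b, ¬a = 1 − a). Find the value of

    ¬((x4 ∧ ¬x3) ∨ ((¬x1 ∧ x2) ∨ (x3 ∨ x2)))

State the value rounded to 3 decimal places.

0.039

¬x3 = 1 − 0.8900 = 0.1100
x4 ∧ ¬x3 = a·b on (0.2800, 0.1100) = 0.0308
¬x1 = 1 − 0.3300 = 0.6700
¬x1 ∧ x2 = a·b on (0.6700, 0.4700) = 0.3149
x3 ∨ x2 = a + b − a·b on (0.8900, 0.4700) = 0.9417
(¬x1 ∧ x2) ∨ (x3 ∨ x2) = a + b − a·b on (0.3149, 0.9417) = 0.9601
(x4 ∧ ¬x3) ∨ ((¬x1 ∧ x2) ∨ (x3 ∨ x2)) = a + b − a·b on (0.0308, 0.9601) = 0.9613
¬((x4 ∧ ¬x3) ∨ ((¬x1 ∧ x2) ∨ (x3 ∨ x2))) = 1 − 0.9613 = 0.0387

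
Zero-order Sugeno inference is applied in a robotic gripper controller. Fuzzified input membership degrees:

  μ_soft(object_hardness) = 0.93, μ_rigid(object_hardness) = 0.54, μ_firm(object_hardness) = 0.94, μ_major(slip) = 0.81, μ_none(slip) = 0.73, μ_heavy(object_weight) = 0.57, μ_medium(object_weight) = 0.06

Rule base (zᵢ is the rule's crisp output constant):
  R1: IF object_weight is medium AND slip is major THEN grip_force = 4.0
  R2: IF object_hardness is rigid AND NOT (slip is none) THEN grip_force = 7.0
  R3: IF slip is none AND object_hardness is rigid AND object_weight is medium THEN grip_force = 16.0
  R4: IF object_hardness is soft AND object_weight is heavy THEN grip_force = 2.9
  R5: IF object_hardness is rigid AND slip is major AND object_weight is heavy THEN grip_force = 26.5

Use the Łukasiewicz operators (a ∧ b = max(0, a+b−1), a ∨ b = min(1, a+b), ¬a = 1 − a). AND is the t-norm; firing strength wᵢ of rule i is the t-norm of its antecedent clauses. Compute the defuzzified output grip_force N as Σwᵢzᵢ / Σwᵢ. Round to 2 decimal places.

R1 (z=4.0): medium=0.06, major=0.81; AND[max(0, a+b−1)] → w = 0.00
R2 (z=7.0): rigid=0.54, ¬none=1−0.73=0.27; AND[max(0, a+b−1)] → w = 0.00
R3 (z=16.0): none=0.73, rigid=0.54, medium=0.06; AND[max(0, a+b−1)] → w = 0.00
R4 (z=2.9): soft=0.93, heavy=0.57; AND[max(0, a+b−1)] → w = 0.50
R5 (z=26.5): rigid=0.54, major=0.81, heavy=0.57; AND[max(0, a+b−1)] → w = 0.00
Weighted average = (0.00·4.0 + 0.00·7.0 + 0.00·16.0 + 0.50·2.9 + 0.00·26.5) / (0.00 + 0.00 + 0.00 + 0.50 + 0.00)
  = 1.4500 / 0.5000 = 2.90

2.90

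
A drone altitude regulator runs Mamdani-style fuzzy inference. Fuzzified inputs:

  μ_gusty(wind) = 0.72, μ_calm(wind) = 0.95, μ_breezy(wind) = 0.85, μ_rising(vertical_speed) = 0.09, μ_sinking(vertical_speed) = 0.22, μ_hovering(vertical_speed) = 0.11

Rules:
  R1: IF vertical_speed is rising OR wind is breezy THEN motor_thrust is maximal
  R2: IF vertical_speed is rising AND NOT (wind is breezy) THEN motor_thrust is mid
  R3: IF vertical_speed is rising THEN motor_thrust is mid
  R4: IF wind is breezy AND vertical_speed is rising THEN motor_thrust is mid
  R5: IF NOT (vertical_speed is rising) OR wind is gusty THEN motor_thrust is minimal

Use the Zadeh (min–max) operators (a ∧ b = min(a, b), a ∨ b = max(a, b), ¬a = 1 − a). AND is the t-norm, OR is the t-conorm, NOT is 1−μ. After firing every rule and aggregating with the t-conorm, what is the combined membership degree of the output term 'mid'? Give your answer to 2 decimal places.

0.09

R1: rising=0.09, breezy=0.85; OR[max(a, b)] → w = 0.85
R2: rising=0.09, ¬breezy=1−0.85=0.15; AND[min(a, b)] → w = 0.09
R3: rising=0.09 → w = 0.09
R4: breezy=0.85, rising=0.09; AND[min(a, b)] → w = 0.09
R5: ¬rising=1−0.09=0.91, gusty=0.72; OR[max(a, b)] → w = 0.91
Rules with consequent 'mid': {R2, R3, R4} → strengths 0.09, 0.09, 0.09
Aggregate via t-conorm [max(a, b)]: 0.09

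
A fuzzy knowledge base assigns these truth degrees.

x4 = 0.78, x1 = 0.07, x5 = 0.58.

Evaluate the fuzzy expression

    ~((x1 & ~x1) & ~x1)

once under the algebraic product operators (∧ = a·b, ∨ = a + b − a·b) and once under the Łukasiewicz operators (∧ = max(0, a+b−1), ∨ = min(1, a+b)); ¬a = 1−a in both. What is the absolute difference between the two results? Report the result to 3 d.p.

Under algebraic product:
  ~x1 = 1 − 0.0700 = 0.9300
  x1 & ~x1 = a·b on (0.0700, 0.9300) = 0.0651
  ~x1 = 1 − 0.0700 = 0.9300
  (x1 & ~x1) & ~x1 = a·b on (0.0651, 0.9300) = 0.0605
  ~((x1 & ~x1) & ~x1) = 1 − 0.0605 = 0.9395
  → value = 0.9395
Under Łukasiewicz:
  ~x1 = 1 − 0.07 = 0.93
  x1 & ~x1 = max(0, a+b−1) on (0.07, 0.93) = 0.00
  ~x1 = 1 − 0.07 = 0.93
  (x1 & ~x1) & ~x1 = max(0, a+b−1) on (0.00, 0.93) = 0.00
  ~((x1 & ~x1) & ~x1) = 1 − 0.00 = 1.00
  → value = 1.0000
|0.9395 − 1.0000| = 0.061

0.061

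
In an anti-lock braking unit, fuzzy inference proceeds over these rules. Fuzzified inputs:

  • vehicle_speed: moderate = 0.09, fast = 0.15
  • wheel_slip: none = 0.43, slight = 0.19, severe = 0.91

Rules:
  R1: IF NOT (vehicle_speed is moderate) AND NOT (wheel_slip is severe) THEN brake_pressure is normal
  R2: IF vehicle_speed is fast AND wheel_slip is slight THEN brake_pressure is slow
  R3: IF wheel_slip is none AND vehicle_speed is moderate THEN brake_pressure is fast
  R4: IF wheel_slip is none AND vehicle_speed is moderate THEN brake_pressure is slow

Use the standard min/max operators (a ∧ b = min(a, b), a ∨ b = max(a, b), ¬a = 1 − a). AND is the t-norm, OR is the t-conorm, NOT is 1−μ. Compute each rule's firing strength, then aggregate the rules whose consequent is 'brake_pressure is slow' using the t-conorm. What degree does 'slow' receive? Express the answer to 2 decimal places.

R1: ¬moderate=1−0.09=0.91, ¬severe=1−0.91=0.09; AND[min(a, b)] → w = 0.09
R2: fast=0.15, slight=0.19; AND[min(a, b)] → w = 0.15
R3: none=0.43, moderate=0.09; AND[min(a, b)] → w = 0.09
R4: none=0.43, moderate=0.09; AND[min(a, b)] → w = 0.09
Rules with consequent 'slow': {R2, R4} → strengths 0.15, 0.09
Aggregate via t-conorm [max(a, b)]: 0.15

0.15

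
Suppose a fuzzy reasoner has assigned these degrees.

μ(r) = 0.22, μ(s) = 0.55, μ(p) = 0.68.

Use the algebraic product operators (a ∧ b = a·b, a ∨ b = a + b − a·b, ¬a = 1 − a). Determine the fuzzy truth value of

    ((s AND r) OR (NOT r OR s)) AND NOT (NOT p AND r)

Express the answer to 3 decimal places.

s AND r = a·b on (0.5500, 0.2200) = 0.1210
NOT r = 1 − 0.2200 = 0.7800
NOT r OR s = a + b − a·b on (0.7800, 0.5500) = 0.9010
(s AND r) OR (NOT r OR s) = a + b − a·b on (0.1210, 0.9010) = 0.9130
NOT p = 1 − 0.6800 = 0.3200
NOT p AND r = a·b on (0.3200, 0.2200) = 0.0704
NOT (NOT p AND r) = 1 − 0.0704 = 0.9296
((s AND r) OR (NOT r OR s)) AND NOT (NOT p AND r) = a·b on (0.9130, 0.9296) = 0.8487

0.849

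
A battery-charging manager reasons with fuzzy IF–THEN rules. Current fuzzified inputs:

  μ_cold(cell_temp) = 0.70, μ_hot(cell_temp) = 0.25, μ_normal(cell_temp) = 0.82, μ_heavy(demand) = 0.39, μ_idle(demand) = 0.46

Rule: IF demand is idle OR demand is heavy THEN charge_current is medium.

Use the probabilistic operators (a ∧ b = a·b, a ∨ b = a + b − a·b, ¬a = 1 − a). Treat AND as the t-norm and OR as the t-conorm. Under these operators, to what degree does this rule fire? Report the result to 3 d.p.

firing strength: idle=0.46, heavy=0.39; OR[a + b − a·b] → w = 0.6706

0.671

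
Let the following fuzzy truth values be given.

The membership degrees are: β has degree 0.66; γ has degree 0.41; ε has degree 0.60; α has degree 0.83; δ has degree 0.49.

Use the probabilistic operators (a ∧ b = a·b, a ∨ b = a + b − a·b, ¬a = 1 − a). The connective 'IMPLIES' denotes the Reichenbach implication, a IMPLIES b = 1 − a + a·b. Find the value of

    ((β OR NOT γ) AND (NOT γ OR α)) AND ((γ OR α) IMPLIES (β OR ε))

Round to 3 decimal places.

0.703

NOT γ = 1 − 0.4100 = 0.5900
β OR NOT γ = a + b − a·b on (0.6600, 0.5900) = 0.8606
NOT γ = 1 − 0.4100 = 0.5900
NOT γ OR α = a + b − a·b on (0.5900, 0.8300) = 0.9303
(β OR NOT γ) AND (NOT γ OR α) = a·b on (0.8606, 0.9303) = 0.8006
γ OR α = a + b − a·b on (0.4100, 0.8300) = 0.8997
β OR ε = a + b − a·b on (0.6600, 0.6000) = 0.8640
(γ OR α) IMPLIES (β OR ε)  [Reichenbach: 1 − a + a·b] with a=0.8997, b=0.8640 → 0.8776
((β OR NOT γ) AND (NOT γ OR α)) AND ((γ OR α) IMPLIES (β OR ε)) = a·b on (0.8006, 0.8776) = 0.7027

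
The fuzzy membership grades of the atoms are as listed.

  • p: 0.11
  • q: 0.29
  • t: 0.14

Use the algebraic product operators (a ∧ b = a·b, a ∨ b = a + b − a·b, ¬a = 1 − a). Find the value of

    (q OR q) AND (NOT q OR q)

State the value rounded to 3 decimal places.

q OR q = a + b − a·b on (0.2900, 0.2900) = 0.4959
NOT q = 1 − 0.2900 = 0.7100
NOT q OR q = a + b − a·b on (0.7100, 0.2900) = 0.7941
(q OR q) AND (NOT q OR q) = a·b on (0.4959, 0.7941) = 0.3938

0.394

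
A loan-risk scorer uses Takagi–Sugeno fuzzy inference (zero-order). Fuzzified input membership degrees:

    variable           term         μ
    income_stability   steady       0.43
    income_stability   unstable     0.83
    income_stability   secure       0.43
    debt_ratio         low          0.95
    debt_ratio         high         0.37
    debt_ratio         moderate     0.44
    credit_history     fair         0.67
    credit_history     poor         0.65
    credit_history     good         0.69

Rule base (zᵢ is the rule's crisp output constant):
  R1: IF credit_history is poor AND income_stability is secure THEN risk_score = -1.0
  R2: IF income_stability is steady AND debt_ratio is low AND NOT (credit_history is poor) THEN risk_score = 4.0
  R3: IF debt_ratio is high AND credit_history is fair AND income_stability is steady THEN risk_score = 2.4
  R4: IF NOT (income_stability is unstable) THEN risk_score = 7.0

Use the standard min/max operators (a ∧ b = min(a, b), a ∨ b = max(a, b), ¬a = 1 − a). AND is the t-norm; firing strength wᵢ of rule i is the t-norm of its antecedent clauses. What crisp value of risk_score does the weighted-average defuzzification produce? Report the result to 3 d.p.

2.309

R1 (z=-1.0): poor=0.65, secure=0.43; AND[min(a, b)] → w = 0.43
R2 (z=4.0): steady=0.43, low=0.95, ¬poor=1−0.65=0.35; AND[min(a, b)] → w = 0.35
R3 (z=2.4): high=0.37, fair=0.67, steady=0.43; AND[min(a, b)] → w = 0.37
R4 (z=7.0): ¬unstable=1−0.83=0.17 → w = 0.17
Weighted average = (0.43·-1.0 + 0.35·4.0 + 0.37·2.4 + 0.17·7.0) / (0.43 + 0.35 + 0.37 + 0.17)
  = 3.0480 / 1.3200 = 2.309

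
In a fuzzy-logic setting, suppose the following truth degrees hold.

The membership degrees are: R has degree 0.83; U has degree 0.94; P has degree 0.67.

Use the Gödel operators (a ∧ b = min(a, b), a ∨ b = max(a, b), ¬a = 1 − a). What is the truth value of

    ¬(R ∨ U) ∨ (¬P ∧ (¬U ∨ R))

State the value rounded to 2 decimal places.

0.33

R ∨ U = max(a, b) on (0.83, 0.94) = 0.94
¬(R ∨ U) = 1 − 0.94 = 0.06
¬P = 1 − 0.67 = 0.33
¬U = 1 − 0.94 = 0.06
¬U ∨ R = max(a, b) on (0.06, 0.83) = 0.83
¬P ∧ (¬U ∨ R) = min(a, b) on (0.33, 0.83) = 0.33
¬(R ∨ U) ∨ (¬P ∧ (¬U ∨ R)) = max(a, b) on (0.06, 0.33) = 0.33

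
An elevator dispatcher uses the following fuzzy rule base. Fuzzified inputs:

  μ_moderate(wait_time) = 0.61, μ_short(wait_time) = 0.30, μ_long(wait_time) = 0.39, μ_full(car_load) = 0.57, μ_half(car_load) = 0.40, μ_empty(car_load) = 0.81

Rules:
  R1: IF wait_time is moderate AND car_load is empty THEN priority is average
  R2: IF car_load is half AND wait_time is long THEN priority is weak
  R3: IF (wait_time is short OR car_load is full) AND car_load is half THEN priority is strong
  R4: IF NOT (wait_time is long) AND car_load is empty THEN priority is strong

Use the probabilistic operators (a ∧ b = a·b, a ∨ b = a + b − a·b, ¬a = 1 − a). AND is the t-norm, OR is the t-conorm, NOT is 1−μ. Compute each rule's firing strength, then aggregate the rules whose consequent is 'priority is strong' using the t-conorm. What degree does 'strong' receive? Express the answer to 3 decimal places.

0.636

R1: moderate=0.61, empty=0.81; AND[a·b] → w = 0.4941
R2: half=0.40, long=0.39; AND[a·b] → w = 0.1560
R3: (short=0.30 OR full=0.57) = 0.6990; AND[a·b] with half=0.40 → w = 0.2796
R4: ¬long=1−0.39=0.61, empty=0.81; AND[a·b] → w = 0.4941
Rules with consequent 'strong': {R3, R4} → strengths 0.2796, 0.4941
Aggregate via t-conorm [a + b − a·b]: 0.6355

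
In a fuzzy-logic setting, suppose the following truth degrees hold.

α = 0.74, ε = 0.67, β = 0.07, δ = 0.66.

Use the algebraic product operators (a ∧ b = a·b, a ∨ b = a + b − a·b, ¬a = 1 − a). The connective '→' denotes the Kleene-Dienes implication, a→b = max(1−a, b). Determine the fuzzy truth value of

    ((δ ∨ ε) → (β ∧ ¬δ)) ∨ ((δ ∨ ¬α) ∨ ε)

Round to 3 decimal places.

0.926

δ ∨ ε = a + b − a·b on (0.6600, 0.6700) = 0.8878
¬δ = 1 − 0.6600 = 0.3400
β ∧ ¬δ = a·b on (0.0700, 0.3400) = 0.0238
(δ ∨ ε) → (β ∧ ¬δ)  [Kleene-Dienes: max(1−a, b)] with a=0.8878, b=0.0238 → 0.1122
¬α = 1 − 0.7400 = 0.2600
δ ∨ ¬α = a + b − a·b on (0.6600, 0.2600) = 0.7484
(δ ∨ ¬α) ∨ ε = a + b − a·b on (0.7484, 0.6700) = 0.9170
((δ ∨ ε) → (β ∧ ¬δ)) ∨ ((δ ∨ ¬α) ∨ ε) = a + b − a·b on (0.1122, 0.9170) = 0.9263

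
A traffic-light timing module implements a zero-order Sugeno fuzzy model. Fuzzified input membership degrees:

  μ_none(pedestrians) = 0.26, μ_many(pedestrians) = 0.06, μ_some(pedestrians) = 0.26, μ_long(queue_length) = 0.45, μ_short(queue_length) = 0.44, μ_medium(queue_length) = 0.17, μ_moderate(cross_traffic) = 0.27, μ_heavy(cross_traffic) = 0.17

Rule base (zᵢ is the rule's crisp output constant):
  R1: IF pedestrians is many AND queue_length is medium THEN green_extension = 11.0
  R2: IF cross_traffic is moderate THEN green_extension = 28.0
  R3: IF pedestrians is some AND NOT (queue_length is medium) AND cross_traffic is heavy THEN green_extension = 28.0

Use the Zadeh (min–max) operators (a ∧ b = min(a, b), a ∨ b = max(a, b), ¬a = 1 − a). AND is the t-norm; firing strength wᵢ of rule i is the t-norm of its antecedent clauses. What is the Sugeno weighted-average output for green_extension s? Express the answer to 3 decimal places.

R1 (z=11.0): many=0.06, medium=0.17; AND[min(a, b)] → w = 0.06
R2 (z=28.0): moderate=0.27 → w = 0.27
R3 (z=28.0): some=0.26, ¬medium=1−0.17=0.83, heavy=0.17; AND[min(a, b)] → w = 0.17
Weighted average = (0.06·11.0 + 0.27·28.0 + 0.17·28.0) / (0.06 + 0.27 + 0.17)
  = 12.9800 / 0.5000 = 25.960

25.960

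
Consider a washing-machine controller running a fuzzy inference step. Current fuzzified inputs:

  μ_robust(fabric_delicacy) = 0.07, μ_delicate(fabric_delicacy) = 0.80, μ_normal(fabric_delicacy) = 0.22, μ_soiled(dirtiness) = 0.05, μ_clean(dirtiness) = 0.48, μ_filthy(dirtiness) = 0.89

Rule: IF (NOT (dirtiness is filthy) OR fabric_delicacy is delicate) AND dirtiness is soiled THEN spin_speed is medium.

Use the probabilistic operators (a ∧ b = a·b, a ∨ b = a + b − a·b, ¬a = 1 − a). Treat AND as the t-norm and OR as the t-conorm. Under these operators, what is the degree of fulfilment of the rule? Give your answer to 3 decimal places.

firing strength: (¬filthy=1−0.89=0.11 OR delicate=0.80) = 0.8220; AND[a·b] with soiled=0.05 → w = 0.0411

0.041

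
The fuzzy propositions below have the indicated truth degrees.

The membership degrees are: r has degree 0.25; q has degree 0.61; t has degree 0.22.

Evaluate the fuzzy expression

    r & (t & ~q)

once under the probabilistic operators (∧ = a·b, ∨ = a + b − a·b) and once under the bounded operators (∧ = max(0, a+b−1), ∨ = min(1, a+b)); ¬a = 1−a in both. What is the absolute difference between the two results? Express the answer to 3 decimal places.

Under probabilistic:
  ~q = 1 − 0.6100 = 0.3900
  t & ~q = a·b on (0.2200, 0.3900) = 0.0858
  r & (t & ~q) = a·b on (0.2500, 0.0858) = 0.0215
  → value = 0.0215
Under bounded:
  ~q = 1 − 0.61 = 0.39
  t & ~q = max(0, a+b−1) on (0.22, 0.39) = 0.00
  r & (t & ~q) = max(0, a+b−1) on (0.25, 0.00) = 0.00
  → value = 0.0000
|0.0215 − 0.0000| = 0.021

0.021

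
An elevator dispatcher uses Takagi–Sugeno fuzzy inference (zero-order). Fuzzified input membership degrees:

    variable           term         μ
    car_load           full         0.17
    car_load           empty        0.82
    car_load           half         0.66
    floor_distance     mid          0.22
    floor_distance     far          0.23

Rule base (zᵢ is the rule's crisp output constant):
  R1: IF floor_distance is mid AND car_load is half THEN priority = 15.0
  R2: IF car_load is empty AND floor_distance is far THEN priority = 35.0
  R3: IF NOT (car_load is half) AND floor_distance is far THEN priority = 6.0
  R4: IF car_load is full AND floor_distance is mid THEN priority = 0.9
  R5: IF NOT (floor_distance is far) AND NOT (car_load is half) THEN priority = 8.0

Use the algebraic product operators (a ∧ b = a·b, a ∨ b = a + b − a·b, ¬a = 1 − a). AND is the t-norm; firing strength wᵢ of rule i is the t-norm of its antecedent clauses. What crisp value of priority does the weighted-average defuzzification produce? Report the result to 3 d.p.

15.996

R1 (z=15.0): mid=0.22, half=0.66; AND[a·b] → w = 0.1452
R2 (z=35.0): empty=0.82, far=0.23; AND[a·b] → w = 0.1886
R3 (z=6.0): ¬half=1−0.66=0.34, far=0.23; AND[a·b] → w = 0.0782
R4 (z=0.9): full=0.17, mid=0.22; AND[a·b] → w = 0.0374
R5 (z=8.0): ¬far=1−0.23=0.77, ¬half=1−0.66=0.34; AND[a·b] → w = 0.2618
Weighted average = (0.1452·15.0 + 0.1886·35.0 + 0.0782·6.0 + 0.0374·0.9 + 0.2618·8.0) / (0.1452 + 0.1886 + 0.0782 + 0.0374 + 0.2618)
  = 11.3763 / 0.7112 = 15.996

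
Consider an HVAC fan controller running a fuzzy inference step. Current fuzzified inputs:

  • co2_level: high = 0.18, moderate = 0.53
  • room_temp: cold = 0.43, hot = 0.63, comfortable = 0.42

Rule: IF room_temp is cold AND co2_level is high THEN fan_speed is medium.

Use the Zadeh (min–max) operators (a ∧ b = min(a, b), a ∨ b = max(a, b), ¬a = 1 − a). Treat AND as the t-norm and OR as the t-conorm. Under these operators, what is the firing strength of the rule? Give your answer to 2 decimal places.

firing strength: cold=0.43, high=0.18; AND[min(a, b)] → w = 0.18

0.18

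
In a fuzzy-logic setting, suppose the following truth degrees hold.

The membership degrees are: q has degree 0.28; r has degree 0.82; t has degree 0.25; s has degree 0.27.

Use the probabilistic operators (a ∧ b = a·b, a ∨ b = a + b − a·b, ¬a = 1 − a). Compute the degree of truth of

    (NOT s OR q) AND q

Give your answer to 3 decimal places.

0.226

NOT s = 1 − 0.2700 = 0.7300
NOT s OR q = a + b − a·b on (0.7300, 0.2800) = 0.8056
(NOT s OR q) AND q = a·b on (0.8056, 0.2800) = 0.2256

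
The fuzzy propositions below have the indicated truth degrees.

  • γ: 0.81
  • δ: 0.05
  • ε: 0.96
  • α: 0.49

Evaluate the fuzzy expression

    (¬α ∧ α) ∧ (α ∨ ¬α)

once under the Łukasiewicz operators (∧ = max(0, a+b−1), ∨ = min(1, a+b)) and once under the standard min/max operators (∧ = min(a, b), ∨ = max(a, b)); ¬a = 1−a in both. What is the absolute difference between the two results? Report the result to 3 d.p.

Under Łukasiewicz:
  ¬α = 1 − 0.49 = 0.51
  ¬α ∧ α = max(0, a+b−1) on (0.51, 0.49) = 0.00
  ¬α = 1 − 0.49 = 0.51
  α ∨ ¬α = min(1, a+b) on (0.49, 0.51) = 1.00
  (¬α ∧ α) ∧ (α ∨ ¬α) = max(0, a+b−1) on (0.00, 1.00) = 0.00
  → value = 0.0000
Under standard min/max:
  ¬α = 1 − 0.49 = 0.51
  ¬α ∧ α = min(a, b) on (0.51, 0.49) = 0.49
  ¬α = 1 − 0.49 = 0.51
  α ∨ ¬α = max(a, b) on (0.49, 0.51) = 0.51
  (¬α ∧ α) ∧ (α ∨ ¬α) = min(a, b) on (0.49, 0.51) = 0.49
  → value = 0.4900
|0.0000 − 0.4900| = 0.490

0.490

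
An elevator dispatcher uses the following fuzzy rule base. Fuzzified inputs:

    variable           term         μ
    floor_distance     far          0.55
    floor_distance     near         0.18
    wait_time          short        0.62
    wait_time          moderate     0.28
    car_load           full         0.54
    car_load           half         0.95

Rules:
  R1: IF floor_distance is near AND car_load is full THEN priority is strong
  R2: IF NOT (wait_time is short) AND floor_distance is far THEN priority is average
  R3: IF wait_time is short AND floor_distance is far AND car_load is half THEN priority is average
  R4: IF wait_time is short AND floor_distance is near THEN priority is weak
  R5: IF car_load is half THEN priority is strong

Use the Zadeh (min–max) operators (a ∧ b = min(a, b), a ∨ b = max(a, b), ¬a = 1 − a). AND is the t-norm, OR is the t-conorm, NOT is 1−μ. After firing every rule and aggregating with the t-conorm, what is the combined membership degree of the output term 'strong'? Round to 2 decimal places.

0.95

R1: near=0.18, full=0.54; AND[min(a, b)] → w = 0.18
R2: ¬short=1−0.62=0.38, far=0.55; AND[min(a, b)] → w = 0.38
R3: short=0.62, far=0.55, half=0.95; AND[min(a, b)] → w = 0.55
R4: short=0.62, near=0.18; AND[min(a, b)] → w = 0.18
R5: half=0.95 → w = 0.95
Rules with consequent 'strong': {R1, R5} → strengths 0.18, 0.95
Aggregate via t-conorm [max(a, b)]: 0.95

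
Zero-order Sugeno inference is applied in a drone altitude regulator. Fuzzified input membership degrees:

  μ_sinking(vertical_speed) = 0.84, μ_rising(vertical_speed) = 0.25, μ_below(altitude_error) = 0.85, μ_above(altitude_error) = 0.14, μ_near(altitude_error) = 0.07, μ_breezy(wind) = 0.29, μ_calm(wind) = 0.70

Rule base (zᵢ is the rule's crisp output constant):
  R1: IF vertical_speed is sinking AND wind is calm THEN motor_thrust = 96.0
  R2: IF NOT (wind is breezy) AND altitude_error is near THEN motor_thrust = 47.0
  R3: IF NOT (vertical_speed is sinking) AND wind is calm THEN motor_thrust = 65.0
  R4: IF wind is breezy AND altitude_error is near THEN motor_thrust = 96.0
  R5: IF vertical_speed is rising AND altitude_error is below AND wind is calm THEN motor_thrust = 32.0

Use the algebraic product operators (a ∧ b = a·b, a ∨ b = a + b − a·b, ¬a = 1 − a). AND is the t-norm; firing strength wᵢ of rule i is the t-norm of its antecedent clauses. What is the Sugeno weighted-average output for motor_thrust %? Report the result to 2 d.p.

R1 (z=96.0): sinking=0.84, calm=0.70; AND[a·b] → w = 0.5880
R2 (z=47.0): ¬breezy=1−0.29=0.71, near=0.07; AND[a·b] → w = 0.0497
R3 (z=65.0): ¬sinking=1−0.84=0.16, calm=0.70; AND[a·b] → w = 0.1120
R4 (z=96.0): breezy=0.29, near=0.07; AND[a·b] → w = 0.0203
R5 (z=32.0): rising=0.25, below=0.85, calm=0.70; AND[a·b] → w = 0.1487
Weighted average = (0.5880·96.0 + 0.0497·47.0 + 0.1120·65.0 + 0.0203·96.0 + 0.1487·32.0) / (0.5880 + 0.0497 + 0.1120 + 0.0203 + 0.1487)
  = 72.7727 / 0.9187 = 79.21

79.21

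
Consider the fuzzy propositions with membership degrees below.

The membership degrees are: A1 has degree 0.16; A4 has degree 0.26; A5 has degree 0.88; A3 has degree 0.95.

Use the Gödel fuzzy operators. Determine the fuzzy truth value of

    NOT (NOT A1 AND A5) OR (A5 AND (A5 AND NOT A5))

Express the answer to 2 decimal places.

NOT A1 = 1 − 0.16 = 0.84
NOT A1 AND A5 = min(a, b) on (0.84, 0.88) = 0.84
NOT (NOT A1 AND A5) = 1 − 0.84 = 0.16
NOT A5 = 1 − 0.88 = 0.12
A5 AND NOT A5 = min(a, b) on (0.88, 0.12) = 0.12
A5 AND (A5 AND NOT A5) = min(a, b) on (0.88, 0.12) = 0.12
NOT (NOT A1 AND A5) OR (A5 AND (A5 AND NOT A5)) = max(a, b) on (0.16, 0.12) = 0.16

0.16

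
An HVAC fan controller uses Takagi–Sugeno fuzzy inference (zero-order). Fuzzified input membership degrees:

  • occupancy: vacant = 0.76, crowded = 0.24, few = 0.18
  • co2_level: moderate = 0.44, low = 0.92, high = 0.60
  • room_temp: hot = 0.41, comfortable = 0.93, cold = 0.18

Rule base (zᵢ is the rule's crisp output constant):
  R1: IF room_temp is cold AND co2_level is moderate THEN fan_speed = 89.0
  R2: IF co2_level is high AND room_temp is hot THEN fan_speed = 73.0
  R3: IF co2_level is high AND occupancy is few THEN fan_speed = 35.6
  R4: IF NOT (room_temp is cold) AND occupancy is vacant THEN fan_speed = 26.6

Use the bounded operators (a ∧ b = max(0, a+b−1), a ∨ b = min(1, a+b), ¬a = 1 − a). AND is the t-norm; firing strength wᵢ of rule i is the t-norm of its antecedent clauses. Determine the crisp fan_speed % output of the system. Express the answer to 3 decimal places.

27.386

R1 (z=89.0): cold=0.18, moderate=0.44; AND[max(0, a+b−1)] → w = 0.00
R2 (z=73.0): high=0.60, hot=0.41; AND[max(0, a+b−1)] → w = 0.01
R3 (z=35.6): high=0.60, few=0.18; AND[max(0, a+b−1)] → w = 0.00
R4 (z=26.6): ¬cold=1−0.18=0.82, vacant=0.76; AND[max(0, a+b−1)] → w = 0.58
Weighted average = (0.00·89.0 + 0.01·73.0 + 0.00·35.6 + 0.58·26.6) / (0.00 + 0.01 + 0.00 + 0.58)
  = 16.1580 / 0.5900 = 27.386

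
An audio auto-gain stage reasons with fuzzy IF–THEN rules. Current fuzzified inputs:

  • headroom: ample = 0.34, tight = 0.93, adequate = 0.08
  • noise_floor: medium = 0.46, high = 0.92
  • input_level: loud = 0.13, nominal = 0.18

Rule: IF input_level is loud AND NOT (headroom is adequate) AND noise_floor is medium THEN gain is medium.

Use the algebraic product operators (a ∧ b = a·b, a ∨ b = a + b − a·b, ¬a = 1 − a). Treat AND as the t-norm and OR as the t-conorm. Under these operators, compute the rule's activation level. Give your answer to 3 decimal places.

0.055

firing strength: loud=0.13, ¬adequate=1−0.08=0.92, medium=0.46; AND[a·b] → w = 0.0550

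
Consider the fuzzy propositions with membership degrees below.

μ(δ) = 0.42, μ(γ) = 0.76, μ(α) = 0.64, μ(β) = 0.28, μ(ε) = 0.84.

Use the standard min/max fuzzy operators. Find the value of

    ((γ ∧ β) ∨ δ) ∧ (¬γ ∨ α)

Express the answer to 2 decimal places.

γ ∧ β = min(a, b) on (0.76, 0.28) = 0.28
(γ ∧ β) ∨ δ = max(a, b) on (0.28, 0.42) = 0.42
¬γ = 1 − 0.76 = 0.24
¬γ ∨ α = max(a, b) on (0.24, 0.64) = 0.64
((γ ∧ β) ∨ δ) ∧ (¬γ ∨ α) = min(a, b) on (0.42, 0.64) = 0.42

0.42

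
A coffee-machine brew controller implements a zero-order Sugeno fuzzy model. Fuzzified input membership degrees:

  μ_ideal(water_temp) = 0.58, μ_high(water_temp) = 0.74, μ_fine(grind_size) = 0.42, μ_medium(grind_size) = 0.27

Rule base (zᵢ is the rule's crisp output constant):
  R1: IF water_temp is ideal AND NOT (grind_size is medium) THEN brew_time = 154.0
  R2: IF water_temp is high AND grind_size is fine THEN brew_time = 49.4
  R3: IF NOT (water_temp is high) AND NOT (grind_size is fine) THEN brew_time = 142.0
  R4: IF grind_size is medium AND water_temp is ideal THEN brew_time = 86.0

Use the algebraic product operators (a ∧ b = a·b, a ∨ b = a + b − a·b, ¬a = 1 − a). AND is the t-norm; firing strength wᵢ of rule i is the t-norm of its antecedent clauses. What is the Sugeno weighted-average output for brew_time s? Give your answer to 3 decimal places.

110.828

R1 (z=154.0): ideal=0.58, ¬medium=1−0.27=0.73; AND[a·b] → w = 0.4234
R2 (z=49.4): high=0.74, fine=0.42; AND[a·b] → w = 0.3108
R3 (z=142.0): ¬high=1−0.74=0.26, ¬fine=1−0.42=0.58; AND[a·b] → w = 0.1508
R4 (z=86.0): medium=0.27, ideal=0.58; AND[a·b] → w = 0.1566
Weighted average = (0.4234·154.0 + 0.3108·49.4 + 0.1508·142.0 + 0.1566·86.0) / (0.4234 + 0.3108 + 0.1508 + 0.1566)
  = 115.4383 / 1.0416 = 110.828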